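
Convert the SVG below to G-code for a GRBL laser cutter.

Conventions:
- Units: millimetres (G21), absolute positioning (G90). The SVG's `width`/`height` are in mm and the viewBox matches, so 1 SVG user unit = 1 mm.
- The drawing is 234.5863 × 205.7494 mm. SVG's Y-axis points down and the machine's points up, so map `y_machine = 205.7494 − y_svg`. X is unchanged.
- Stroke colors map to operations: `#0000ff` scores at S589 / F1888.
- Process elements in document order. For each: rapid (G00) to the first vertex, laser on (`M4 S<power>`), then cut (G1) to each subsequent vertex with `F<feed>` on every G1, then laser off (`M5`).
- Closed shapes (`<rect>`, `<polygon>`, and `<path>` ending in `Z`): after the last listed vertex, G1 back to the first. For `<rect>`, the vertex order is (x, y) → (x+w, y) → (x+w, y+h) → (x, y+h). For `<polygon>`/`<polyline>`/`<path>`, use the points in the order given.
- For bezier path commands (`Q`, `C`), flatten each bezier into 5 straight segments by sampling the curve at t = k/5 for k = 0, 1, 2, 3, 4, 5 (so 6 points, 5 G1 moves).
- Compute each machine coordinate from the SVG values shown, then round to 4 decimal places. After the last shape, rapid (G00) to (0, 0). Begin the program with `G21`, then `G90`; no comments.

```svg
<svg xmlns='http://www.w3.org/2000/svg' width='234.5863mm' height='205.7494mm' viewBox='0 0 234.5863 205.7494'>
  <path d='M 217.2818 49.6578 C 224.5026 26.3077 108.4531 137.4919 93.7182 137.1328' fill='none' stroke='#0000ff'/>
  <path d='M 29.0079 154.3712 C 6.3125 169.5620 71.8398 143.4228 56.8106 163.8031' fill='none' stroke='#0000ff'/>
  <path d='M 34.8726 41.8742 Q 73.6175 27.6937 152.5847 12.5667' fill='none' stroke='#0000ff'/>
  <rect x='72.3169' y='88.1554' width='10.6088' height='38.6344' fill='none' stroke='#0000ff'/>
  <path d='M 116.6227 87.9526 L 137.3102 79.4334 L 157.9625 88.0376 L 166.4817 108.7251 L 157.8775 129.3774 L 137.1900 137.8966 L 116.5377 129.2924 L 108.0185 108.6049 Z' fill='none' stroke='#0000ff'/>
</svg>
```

Since the viewBox matches the mm dimensions, user units are millimetres directly. The only transform is the Y-flip y_m = 205.7494 − y_svg.

Shape 1 is a cubic bezier drawn with `<path>`. Its stroke #0000ff means score at S589, F1888. After flipping Y the toolpath is (217.2818,156.0916) → (208.6185,155.9262) → (181.1504,135.2842) → (145.6577,105.9775) → (112.9202,79.8177) → (93.7182,68.6166).

Shape 2 is a cubic bezier drawn with `<path>`. Its stroke #0000ff means score at S589, F1888. After flipping Y the toolpath is (29.0079,51.3782) → (24.6272,46.5205) → (33.3184,47.3653) → (46.9804,49.6957) → (57.5116,49.2949) → (56.8106,41.9463).

Shape 3 is a quadratic bezier drawn with `<path>`. Its stroke #0000ff means score at S589, F1888. After flipping Y the toolpath is (34.8726,163.8752) → (51.9795,169.5853) → (72.3041,175.3710) → (95.8465,181.2325) → (122.6067,187.1698) → (152.5847,193.1827).

Shape 4 is a rectangle drawn with `<rect>`. Its stroke #0000ff means score at S589, F1888. After flipping Y the toolpath is (72.3169,117.5940) → (82.9257,117.5940) → (82.9257,78.9596) → (72.3169,78.9596) → (72.3169,117.5940), returning to the start.

Shape 5 is a regular polygon drawn with `<path>`. Its stroke #0000ff means score at S589, F1888. After flipping Y the toolpath is (116.6227,117.7968) → (137.3102,126.3160) → (157.9625,117.7118) → (166.4817,97.0243) → (157.8775,76.3720) → (137.1900,67.8528) → (116.5377,76.4570) → (108.0185,97.1445) → (116.6227,117.7968), returning to the start.

G21
G90
G00 X217.2818 Y156.0916
M4 S589
G1 X208.6185 Y155.9262 F1888
G1 X181.1504 Y135.2842 F1888
G1 X145.6577 Y105.9775 F1888
G1 X112.9202 Y79.8177 F1888
G1 X93.7182 Y68.6166 F1888
M5
G00 X29.0079 Y51.3782
M4 S589
G1 X24.6272 Y46.5205 F1888
G1 X33.3184 Y47.3653 F1888
G1 X46.9804 Y49.6957 F1888
G1 X57.5116 Y49.2949 F1888
G1 X56.8106 Y41.9463 F1888
M5
G00 X34.8726 Y163.8752
M4 S589
G1 X51.9795 Y169.5853 F1888
G1 X72.3041 Y175.3710 F1888
G1 X95.8465 Y181.2325 F1888
G1 X122.6067 Y187.1698 F1888
G1 X152.5847 Y193.1827 F1888
M5
G00 X72.3169 Y117.5940
M4 S589
G1 X82.9257 Y117.5940 F1888
G1 X82.9257 Y78.9596 F1888
G1 X72.3169 Y78.9596 F1888
G1 X72.3169 Y117.5940 F1888
M5
G00 X116.6227 Y117.7968
M4 S589
G1 X137.3102 Y126.3160 F1888
G1 X157.9625 Y117.7118 F1888
G1 X166.4817 Y97.0243 F1888
G1 X157.8775 Y76.3720 F1888
G1 X137.1900 Y67.8528 F1888
G1 X116.5377 Y76.4570 F1888
G1 X108.0185 Y97.1445 F1888
G1 X116.6227 Y117.7968 F1888
M5
G00 X0.0000 Y0.0000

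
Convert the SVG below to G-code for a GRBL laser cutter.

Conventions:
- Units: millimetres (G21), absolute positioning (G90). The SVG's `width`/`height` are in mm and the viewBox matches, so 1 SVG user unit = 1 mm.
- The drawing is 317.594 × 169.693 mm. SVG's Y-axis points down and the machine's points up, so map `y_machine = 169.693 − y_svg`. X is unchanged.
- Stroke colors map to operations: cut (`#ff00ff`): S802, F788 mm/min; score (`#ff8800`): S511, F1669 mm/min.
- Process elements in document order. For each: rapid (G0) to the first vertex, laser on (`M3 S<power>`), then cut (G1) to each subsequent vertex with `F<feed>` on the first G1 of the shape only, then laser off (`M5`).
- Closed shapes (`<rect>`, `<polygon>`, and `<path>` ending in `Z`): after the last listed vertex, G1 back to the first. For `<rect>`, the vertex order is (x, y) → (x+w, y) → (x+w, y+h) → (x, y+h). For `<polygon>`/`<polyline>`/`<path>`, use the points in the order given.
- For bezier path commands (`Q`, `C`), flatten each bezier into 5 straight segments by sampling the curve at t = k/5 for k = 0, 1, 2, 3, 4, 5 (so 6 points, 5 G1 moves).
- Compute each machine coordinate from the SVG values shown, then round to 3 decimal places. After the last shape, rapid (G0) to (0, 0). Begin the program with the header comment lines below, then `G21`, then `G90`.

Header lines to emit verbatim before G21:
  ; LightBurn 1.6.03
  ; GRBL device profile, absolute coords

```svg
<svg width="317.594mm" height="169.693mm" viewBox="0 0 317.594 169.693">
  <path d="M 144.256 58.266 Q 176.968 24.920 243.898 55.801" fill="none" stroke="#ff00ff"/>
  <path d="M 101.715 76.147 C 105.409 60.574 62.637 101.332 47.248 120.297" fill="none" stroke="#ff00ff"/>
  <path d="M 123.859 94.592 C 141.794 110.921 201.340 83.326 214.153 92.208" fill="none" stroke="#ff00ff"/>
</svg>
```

; LightBurn 1.6.03
; GRBL device profile, absolute coords
G21
G90
G0 X144.256 Y111.427
M3 S802
G1 X158.710 Y122.196 F788
G1 X175.900 Y127.827
G1 X195.829 Y128.320
G1 X218.495 Y123.675
G1 X243.898 Y113.892
M5
G0 X101.715 Y93.546
M3 S802
G1 X98.946 Y96.755 F788
G1 X88.570 Y90.195
G1 X74.132 Y77.615
G1 X59.177 Y62.765
G1 X47.248 Y49.396
M5
G0 X123.859 Y75.101
M3 S802
G1 X138.907 Y69.931 F788
G1 X159.700 Y71.444
G1 X182.000 Y75.780
G1 X201.564 Y79.080
G1 X214.153 Y77.485
M5
G0 X0.000 Y0.000

1 u = 1 mm; y_m = 169.693 − y.

[1] `<path>` quadratic bezier, #ff00ff→cut S802 F788: (144.256,111.427) → (158.710,122.196) → (175.900,127.827) → (195.829,128.320) → (218.495,123.675) → (243.898,113.892)

[2] `<path>` cubic bezier, #ff00ff→cut S802 F788: (101.715,93.546) → (98.946,96.755) → (88.570,90.195) → (74.132,77.615) → (59.177,62.765) → (47.248,49.396)

[3] `<path>` cubic bezier, #ff00ff→cut S802 F788: (123.859,75.101) → (138.907,69.931) → (159.700,71.444) → (182.000,75.780) → (201.564,79.080) → (214.153,77.485)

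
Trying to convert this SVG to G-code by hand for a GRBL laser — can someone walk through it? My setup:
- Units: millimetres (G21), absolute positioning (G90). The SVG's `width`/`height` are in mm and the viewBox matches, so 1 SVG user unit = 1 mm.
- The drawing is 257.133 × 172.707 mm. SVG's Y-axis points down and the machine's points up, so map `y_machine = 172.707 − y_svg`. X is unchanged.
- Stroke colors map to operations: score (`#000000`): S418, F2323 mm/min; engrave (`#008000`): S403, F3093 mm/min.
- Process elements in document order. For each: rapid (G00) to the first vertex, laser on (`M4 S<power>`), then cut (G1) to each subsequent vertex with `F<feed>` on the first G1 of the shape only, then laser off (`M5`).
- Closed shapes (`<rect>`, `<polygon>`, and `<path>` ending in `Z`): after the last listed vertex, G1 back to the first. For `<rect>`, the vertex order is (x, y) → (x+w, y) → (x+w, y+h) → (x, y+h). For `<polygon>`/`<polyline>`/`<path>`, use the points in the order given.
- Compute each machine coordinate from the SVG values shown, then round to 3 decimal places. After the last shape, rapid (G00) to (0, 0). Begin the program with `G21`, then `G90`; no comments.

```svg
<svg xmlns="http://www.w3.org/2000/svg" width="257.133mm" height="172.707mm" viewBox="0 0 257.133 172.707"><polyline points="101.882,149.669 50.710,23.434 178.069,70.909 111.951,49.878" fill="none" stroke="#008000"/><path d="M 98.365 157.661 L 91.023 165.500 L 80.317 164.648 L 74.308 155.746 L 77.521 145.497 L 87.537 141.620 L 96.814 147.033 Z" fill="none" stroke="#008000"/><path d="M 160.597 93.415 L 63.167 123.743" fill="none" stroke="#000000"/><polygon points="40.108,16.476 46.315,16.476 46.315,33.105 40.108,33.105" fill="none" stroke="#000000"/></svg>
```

Since the viewBox matches the mm dimensions, user units are millimetres directly. The only transform is the Y-flip y_m = 172.707 − y_svg.

Shape 1 is a open polyline drawn with `<polyline>`. Its stroke #008000 means engrave at S403, F3093. After flipping Y the toolpath is (101.882,23.038) → (50.710,149.273) → (178.069,101.798) → (111.951,122.829).

Shape 2 is a regular polygon drawn with `<path>`. Its stroke #008000 means engrave at S403, F3093. After flipping Y the toolpath is (98.365,15.046) → (91.023,7.207) → (80.317,8.059) → (74.308,16.961) → (77.521,27.210) → (87.537,31.087) → (96.814,25.674) → (98.365,15.046), returning to the start.

Shape 3 is a line segment drawn with `<path>`. Its stroke #000000 means score at S418, F2323. After flipping Y the toolpath is (160.597,79.292) → (63.167,48.964).

Shape 4 is a rectangle drawn with `<polygon>`. Its stroke #000000 means score at S418, F2323. After flipping Y the toolpath is (40.108,156.231) → (46.315,156.231) → (46.315,139.602) → (40.108,139.602) → (40.108,156.231), returning to the start.

G21
G90
G00 X101.882 Y23.038
M4 S403
G1 X50.710 Y149.273 F3093
G1 X178.069 Y101.798
G1 X111.951 Y122.829
M5
G00 X98.365 Y15.046
M4 S403
G1 X91.023 Y7.207 F3093
G1 X80.317 Y8.059
G1 X74.308 Y16.961
G1 X77.521 Y27.210
G1 X87.537 Y31.087
G1 X96.814 Y25.674
G1 X98.365 Y15.046
M5
G00 X160.597 Y79.292
M4 S418
G1 X63.167 Y48.964 F2323
M5
G00 X40.108 Y156.231
M4 S418
G1 X46.315 Y156.231 F2323
G1 X46.315 Y139.602
G1 X40.108 Y139.602
G1 X40.108 Y156.231
M5
G00 X0.000 Y0.000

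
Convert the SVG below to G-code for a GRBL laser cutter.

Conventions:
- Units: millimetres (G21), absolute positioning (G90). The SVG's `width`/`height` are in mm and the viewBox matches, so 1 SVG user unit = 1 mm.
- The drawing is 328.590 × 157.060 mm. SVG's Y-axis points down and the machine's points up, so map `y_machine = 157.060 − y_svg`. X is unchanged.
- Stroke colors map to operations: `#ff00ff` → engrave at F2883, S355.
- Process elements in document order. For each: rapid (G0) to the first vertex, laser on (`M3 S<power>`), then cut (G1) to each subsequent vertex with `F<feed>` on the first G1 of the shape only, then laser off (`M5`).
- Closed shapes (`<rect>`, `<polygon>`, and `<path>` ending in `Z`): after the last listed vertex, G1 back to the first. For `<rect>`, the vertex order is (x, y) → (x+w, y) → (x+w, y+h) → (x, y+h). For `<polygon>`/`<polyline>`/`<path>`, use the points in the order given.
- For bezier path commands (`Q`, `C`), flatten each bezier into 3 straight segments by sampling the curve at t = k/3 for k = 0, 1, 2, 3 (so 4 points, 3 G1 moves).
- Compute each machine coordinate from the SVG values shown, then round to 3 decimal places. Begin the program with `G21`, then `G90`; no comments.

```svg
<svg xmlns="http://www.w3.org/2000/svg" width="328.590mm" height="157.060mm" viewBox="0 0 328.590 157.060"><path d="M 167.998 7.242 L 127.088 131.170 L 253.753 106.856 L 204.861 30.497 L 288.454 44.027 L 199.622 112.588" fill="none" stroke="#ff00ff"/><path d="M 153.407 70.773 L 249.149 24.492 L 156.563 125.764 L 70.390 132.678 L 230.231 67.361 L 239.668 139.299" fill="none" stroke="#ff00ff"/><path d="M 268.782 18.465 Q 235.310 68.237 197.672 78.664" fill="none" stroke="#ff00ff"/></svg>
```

1 u = 1 mm; y_m = 157.060 − y.

[1] `<path>` open polyline, #ff00ff→engrave S355 F2883: (167.998,149.818) → (127.088,25.890) → (253.753,50.204) → (204.861,126.563) → (288.454,113.033) → (199.622,44.472)

[2] `<path>` open polyline, #ff00ff→engrave S355 F2883: (153.407,86.287) → (249.149,132.568) → (156.563,31.296) → (70.390,24.382) → (230.231,89.699) → (239.668,17.761)

[3] `<path>` quadratic bezier, #ff00ff→engrave S355 F2883: (268.782,138.595) → (246.004,109.785) → (222.301,89.719) → (197.672,78.396)

G21
G90
G0 X167.998 Y149.818
M3 S355
G1 X127.088 Y25.890 F2883
G1 X253.753 Y50.204
G1 X204.861 Y126.563
G1 X288.454 Y113.033
G1 X199.622 Y44.472
M5
G0 X153.407 Y86.287
M3 S355
G1 X249.149 Y132.568 F2883
G1 X156.563 Y31.296
G1 X70.390 Y24.382
G1 X230.231 Y89.699
G1 X239.668 Y17.761
M5
G0 X268.782 Y138.595
M3 S355
G1 X246.004 Y109.785 F2883
G1 X222.301 Y89.719
G1 X197.672 Y78.396
M5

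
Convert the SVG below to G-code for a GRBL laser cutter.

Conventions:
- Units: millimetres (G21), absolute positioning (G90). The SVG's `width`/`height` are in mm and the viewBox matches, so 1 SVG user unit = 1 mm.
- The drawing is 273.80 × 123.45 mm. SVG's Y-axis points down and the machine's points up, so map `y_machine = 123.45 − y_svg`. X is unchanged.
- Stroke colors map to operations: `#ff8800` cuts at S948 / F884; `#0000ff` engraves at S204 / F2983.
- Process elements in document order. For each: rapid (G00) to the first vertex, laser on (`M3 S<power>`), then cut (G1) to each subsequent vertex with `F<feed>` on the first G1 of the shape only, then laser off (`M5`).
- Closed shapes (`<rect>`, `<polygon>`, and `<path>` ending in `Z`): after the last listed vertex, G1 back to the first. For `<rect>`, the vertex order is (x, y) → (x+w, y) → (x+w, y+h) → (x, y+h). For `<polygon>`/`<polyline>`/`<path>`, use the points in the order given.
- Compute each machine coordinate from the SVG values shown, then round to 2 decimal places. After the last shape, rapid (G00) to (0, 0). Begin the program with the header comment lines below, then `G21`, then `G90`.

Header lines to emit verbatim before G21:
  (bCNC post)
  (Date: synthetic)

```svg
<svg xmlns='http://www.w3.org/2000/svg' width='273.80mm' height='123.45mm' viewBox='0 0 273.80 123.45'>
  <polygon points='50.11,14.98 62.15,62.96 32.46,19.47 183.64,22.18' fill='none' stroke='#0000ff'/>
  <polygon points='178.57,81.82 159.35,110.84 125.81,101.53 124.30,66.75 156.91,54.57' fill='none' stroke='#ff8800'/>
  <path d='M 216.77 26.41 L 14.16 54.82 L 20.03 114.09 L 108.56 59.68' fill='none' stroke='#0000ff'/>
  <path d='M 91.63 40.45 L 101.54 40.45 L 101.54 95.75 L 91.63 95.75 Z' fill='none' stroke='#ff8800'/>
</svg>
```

Since the viewBox matches the mm dimensions, user units are millimetres directly. The only transform is the Y-flip y_m = 123.45 − y_svg.

Shape 1 is a closed polygon drawn with `<polygon>`. Its stroke #0000ff means engrave at S204, F2983. After flipping Y the toolpath is (50.11,108.47) → (62.15,60.49) → (32.46,103.98) → (183.64,101.27) → (50.11,108.47), returning to the start.

Shape 2 is a regular polygon drawn with `<polygon>`. Its stroke #ff8800 means cut at S948, F884. After flipping Y the toolpath is (178.57,41.63) → (159.35,12.61) → (125.81,21.92) → (124.30,56.70) → (156.91,68.88) → (178.57,41.63), returning to the start.

Shape 3 is a open polyline drawn with `<path>`. Its stroke #0000ff means engrave at S204, F2983. After flipping Y the toolpath is (216.77,97.04) → (14.16,68.63) → (20.03,9.36) → (108.56,63.77).

Shape 4 is a rectangle drawn with `<path>`. Its stroke #ff8800 means cut at S948, F884. After flipping Y the toolpath is (91.63,83.00) → (101.54,83.00) → (101.54,27.70) → (91.63,27.70) → (91.63,83.00), returning to the start.

(bCNC post)
(Date: synthetic)
G21
G90
G00 X50.11 Y108.47
M3 S204
G1 X62.15 Y60.49 F2983
G1 X32.46 Y103.98
G1 X183.64 Y101.27
G1 X50.11 Y108.47
M5
G00 X178.57 Y41.63
M3 S948
G1 X159.35 Y12.61 F884
G1 X125.81 Y21.92
G1 X124.30 Y56.70
G1 X156.91 Y68.88
G1 X178.57 Y41.63
M5
G00 X216.77 Y97.04
M3 S204
G1 X14.16 Y68.63 F2983
G1 X20.03 Y9.36
G1 X108.56 Y63.77
M5
G00 X91.63 Y83.00
M3 S948
G1 X101.54 Y83.00 F884
G1 X101.54 Y27.70
G1 X91.63 Y27.70
G1 X91.63 Y83.00
M5
G00 X0.00 Y0.00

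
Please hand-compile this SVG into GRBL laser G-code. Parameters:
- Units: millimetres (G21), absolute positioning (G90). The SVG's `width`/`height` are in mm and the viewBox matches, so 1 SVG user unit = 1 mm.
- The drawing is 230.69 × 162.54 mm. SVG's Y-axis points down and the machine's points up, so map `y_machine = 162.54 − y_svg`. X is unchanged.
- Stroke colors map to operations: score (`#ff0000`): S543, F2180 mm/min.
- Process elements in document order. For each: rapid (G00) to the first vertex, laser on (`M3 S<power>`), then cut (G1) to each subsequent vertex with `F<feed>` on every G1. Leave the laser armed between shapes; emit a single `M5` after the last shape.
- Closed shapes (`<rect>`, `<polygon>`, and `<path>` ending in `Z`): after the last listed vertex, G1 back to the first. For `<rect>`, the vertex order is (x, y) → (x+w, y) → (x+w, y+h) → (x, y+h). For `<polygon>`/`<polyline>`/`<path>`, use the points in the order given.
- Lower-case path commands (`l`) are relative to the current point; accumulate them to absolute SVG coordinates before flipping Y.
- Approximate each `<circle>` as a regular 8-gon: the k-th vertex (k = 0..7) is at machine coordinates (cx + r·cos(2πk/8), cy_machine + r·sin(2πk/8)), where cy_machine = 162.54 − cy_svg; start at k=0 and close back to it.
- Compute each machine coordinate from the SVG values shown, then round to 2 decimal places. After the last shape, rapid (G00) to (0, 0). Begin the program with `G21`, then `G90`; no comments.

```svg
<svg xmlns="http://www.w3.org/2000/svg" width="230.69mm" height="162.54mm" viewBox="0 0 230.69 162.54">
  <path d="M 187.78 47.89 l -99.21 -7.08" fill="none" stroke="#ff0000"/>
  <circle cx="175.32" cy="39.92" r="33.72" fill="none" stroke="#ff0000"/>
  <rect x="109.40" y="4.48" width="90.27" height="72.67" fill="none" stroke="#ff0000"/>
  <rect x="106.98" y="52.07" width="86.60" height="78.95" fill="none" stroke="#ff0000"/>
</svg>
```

viewBox `0 0 230.69 162.54` with mm width/height → 1 unit = 1 mm. Flip: y_m = 162.54 − y_svg.

**Shape 1** — `<path>` line segment, stroke `#ff0000` → score (S543, F2180). Machine vertices: (187.78,114.65) → (88.57,121.73). Open path.

**Shape 2** — `<circle>` circle, stroke `#ff0000` → score (S543, F2180). Machine vertices: (209.04,122.62) → (199.16,146.46) → (175.32,156.34) → (151.48,146.46) → (141.60,122.62) → (151.48,98.78) → (175.32,88.90) → (199.16,98.78) → (209.04,122.62). Closed: final G1 returns to the first vertex.

**Shape 3** — `<rect>` rectangle, stroke `#ff0000` → score (S543, F2180). Machine vertices: (109.40,158.06) → (199.67,158.06) → (199.67,85.39) → (109.40,85.39) → (109.40,158.06). Closed: final G1 returns to the first vertex.

**Shape 4** — `<rect>` rectangle, stroke `#ff0000` → score (S543, F2180). Machine vertices: (106.98,110.47) → (193.58,110.47) → (193.58,31.52) → (106.98,31.52) → (106.98,110.47). Closed: final G1 returns to the first vertex.

G21
G90
G00 X187.78 Y114.65
M3 S543
G1 X88.57 Y121.73 F2180
G00 X209.04 Y122.62
M3 S543
G1 X199.16 Y146.46 F2180
G1 X175.32 Y156.34 F2180
G1 X151.48 Y146.46 F2180
G1 X141.60 Y122.62 F2180
G1 X151.48 Y98.78 F2180
G1 X175.32 Y88.90 F2180
G1 X199.16 Y98.78 F2180
G1 X209.04 Y122.62 F2180
G00 X109.40 Y158.06
M3 S543
G1 X199.67 Y158.06 F2180
G1 X199.67 Y85.39 F2180
G1 X109.40 Y85.39 F2180
G1 X109.40 Y158.06 F2180
G00 X106.98 Y110.47
M3 S543
G1 X193.58 Y110.47 F2180
G1 X193.58 Y31.52 F2180
G1 X106.98 Y31.52 F2180
G1 X106.98 Y110.47 F2180
M5
G00 X0.00 Y0.00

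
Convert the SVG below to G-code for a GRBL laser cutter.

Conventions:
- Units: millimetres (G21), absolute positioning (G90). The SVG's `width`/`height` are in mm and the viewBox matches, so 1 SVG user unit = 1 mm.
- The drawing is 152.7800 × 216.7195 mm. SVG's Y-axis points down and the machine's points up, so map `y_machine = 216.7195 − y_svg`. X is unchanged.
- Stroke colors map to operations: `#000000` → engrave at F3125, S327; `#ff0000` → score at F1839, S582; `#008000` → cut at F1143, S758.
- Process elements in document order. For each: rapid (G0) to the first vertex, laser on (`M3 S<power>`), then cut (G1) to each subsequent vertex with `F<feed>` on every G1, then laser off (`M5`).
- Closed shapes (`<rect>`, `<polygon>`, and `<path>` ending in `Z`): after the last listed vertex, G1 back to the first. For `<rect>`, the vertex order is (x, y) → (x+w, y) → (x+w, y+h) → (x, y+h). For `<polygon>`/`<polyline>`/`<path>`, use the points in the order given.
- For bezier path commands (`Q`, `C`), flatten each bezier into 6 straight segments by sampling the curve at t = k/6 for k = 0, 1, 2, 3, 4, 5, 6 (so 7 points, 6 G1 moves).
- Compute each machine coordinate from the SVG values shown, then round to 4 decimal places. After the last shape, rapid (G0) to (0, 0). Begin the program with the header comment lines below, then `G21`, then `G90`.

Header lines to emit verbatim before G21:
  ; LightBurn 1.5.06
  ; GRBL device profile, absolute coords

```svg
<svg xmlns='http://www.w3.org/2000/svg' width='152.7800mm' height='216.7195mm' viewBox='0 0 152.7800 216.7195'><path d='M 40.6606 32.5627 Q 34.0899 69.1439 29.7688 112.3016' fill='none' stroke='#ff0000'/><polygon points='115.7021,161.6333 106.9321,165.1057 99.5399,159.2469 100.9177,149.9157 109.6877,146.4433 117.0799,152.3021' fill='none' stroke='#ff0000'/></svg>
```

1 u = 1 mm; y_m = 216.7195 − y.

[1] `<path>` quadratic bezier, #ff0000→score S582 F1839: (40.6606,184.1568) → (38.5329,171.7804) → (36.5301,159.0386) → (34.6523,145.9315) → (32.8995,132.4590) → (31.2717,118.6211) → (29.7688,104.4179)

[2] `<polygon>` regular polygon, #ff0000→score S582 F1839: (115.7021,55.0862) → (106.9321,51.6138) → (99.5399,57.4726) → (100.9177,66.8038) → (109.6877,70.2762) → (117.0799,64.4174) → (115.7021,55.0862) (closed)

; LightBurn 1.5.06
; GRBL device profile, absolute coords
G21
G90
G0 X40.6606 Y184.1568
M3 S582
G1 X38.5329 Y171.7804 F1839
G1 X36.5301 Y159.0386 F1839
G1 X34.6523 Y145.9315 F1839
G1 X32.8995 Y132.4590 F1839
G1 X31.2717 Y118.6211 F1839
G1 X29.7688 Y104.4179 F1839
M5
G0 X115.7021 Y55.0862
M3 S582
G1 X106.9321 Y51.6138 F1839
G1 X99.5399 Y57.4726 F1839
G1 X100.9177 Y66.8038 F1839
G1 X109.6877 Y70.2762 F1839
G1 X117.0799 Y64.4174 F1839
G1 X115.7021 Y55.0862 F1839
M5
G0 X0.0000 Y0.0000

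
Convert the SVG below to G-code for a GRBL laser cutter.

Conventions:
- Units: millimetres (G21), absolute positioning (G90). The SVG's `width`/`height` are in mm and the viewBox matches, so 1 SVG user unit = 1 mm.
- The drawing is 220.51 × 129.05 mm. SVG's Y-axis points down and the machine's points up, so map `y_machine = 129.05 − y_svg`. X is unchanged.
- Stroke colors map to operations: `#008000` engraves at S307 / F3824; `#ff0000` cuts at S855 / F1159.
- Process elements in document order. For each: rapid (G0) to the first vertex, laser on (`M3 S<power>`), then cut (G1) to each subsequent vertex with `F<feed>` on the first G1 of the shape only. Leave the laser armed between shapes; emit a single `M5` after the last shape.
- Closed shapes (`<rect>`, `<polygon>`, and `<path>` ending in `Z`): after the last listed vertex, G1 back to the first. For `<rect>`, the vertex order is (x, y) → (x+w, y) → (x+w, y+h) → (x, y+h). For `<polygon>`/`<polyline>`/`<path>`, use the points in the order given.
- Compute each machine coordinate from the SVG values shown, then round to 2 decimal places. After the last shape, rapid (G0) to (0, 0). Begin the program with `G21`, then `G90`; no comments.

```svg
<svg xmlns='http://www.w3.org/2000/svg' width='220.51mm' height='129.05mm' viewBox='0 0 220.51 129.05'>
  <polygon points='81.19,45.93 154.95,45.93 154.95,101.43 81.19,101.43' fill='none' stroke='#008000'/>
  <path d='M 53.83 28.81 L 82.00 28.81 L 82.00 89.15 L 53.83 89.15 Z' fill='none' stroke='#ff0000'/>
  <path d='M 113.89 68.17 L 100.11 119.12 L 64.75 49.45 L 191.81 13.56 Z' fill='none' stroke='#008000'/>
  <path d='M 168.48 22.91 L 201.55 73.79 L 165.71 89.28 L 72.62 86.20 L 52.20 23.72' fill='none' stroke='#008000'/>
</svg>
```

1 u = 1 mm; y_m = 129.05 − y.

[1] `<polygon>` rectangle, #008000→engrave S307 F3824: (81.19,83.12) → (154.95,83.12) → (154.95,27.62) → (81.19,27.62) → (81.19,83.12) (closed)

[2] `<path>` rectangle, #ff0000→cut S855 F1159: (53.83,100.24) → (82.00,100.24) → (82.00,39.90) → (53.83,39.90) → (53.83,100.24) (closed)

[3] `<path>` closed polygon, #008000→engrave S307 F3824: (113.89,60.88) → (100.11,9.93) → (64.75,79.60) → (191.81,115.49) → (113.89,60.88) (closed)

[4] `<path>` open polyline, #008000→engrave S307 F3824: (168.48,106.14) → (201.55,55.26) → (165.71,39.77) → (72.62,42.85) → (52.20,105.33)

G21
G90
G0 X81.19 Y83.12
M3 S307
G1 X154.95 Y83.12 F3824
G1 X154.95 Y27.62
G1 X81.19 Y27.62
G1 X81.19 Y83.12
G0 X53.83 Y100.24
M3 S855
G1 X82.00 Y100.24 F1159
G1 X82.00 Y39.90
G1 X53.83 Y39.90
G1 X53.83 Y100.24
G0 X113.89 Y60.88
M3 S307
G1 X100.11 Y9.93 F3824
G1 X64.75 Y79.60
G1 X191.81 Y115.49
G1 X113.89 Y60.88
G0 X168.48 Y106.14
M3 S307
G1 X201.55 Y55.26 F3824
G1 X165.71 Y39.77
G1 X72.62 Y42.85
G1 X52.20 Y105.33
M5
G0 X0.00 Y0.00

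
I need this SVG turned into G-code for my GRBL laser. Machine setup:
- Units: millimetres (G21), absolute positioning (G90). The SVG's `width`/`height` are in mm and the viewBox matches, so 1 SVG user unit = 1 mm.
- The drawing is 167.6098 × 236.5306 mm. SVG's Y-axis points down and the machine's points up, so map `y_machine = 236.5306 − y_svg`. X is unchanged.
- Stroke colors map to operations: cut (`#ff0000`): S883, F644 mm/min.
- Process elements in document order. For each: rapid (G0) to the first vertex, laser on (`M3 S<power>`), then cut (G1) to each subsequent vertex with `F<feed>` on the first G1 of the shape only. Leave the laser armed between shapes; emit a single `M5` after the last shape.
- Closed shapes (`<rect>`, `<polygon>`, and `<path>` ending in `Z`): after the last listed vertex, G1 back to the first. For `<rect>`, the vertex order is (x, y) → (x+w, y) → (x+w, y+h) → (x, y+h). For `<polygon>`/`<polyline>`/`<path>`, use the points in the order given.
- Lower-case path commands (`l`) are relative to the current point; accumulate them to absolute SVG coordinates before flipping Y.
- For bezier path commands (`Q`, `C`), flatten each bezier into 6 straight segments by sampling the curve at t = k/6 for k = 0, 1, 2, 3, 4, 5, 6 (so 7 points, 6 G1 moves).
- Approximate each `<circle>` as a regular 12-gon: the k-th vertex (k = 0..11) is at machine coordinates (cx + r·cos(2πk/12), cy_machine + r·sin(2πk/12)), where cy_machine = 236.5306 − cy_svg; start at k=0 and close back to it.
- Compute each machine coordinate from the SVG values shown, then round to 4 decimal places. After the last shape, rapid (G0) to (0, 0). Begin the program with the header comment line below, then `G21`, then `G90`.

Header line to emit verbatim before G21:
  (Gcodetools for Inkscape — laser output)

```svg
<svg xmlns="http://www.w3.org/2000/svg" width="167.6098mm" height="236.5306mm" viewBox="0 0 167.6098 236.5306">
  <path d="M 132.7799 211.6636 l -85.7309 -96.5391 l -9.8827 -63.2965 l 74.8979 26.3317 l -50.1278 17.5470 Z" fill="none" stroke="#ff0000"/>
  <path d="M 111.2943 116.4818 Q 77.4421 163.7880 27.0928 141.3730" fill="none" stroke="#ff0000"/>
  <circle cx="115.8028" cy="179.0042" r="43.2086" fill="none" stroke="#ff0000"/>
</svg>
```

(Gcodetools for Inkscape — laser output)
G21
G90
G0 X132.7799 Y24.8670
M3 S883
G1 X47.0490 Y121.4061 F644
G1 X37.1663 Y184.7026
G1 X112.0642 Y158.3709
G1 X61.9364 Y140.8239
G1 X132.7799 Y24.8670
G0 X111.2943 Y120.0488
M3 S883
G1 X99.5520 Y106.2168 F644
G1 X86.8932 Y96.2581
G1 X73.3178 Y90.1729
G1 X58.8260 Y87.9611
G1 X43.4176 Y89.6226
G1 X27.0928 Y95.1576
G0 X159.0114 Y57.5264
M3 S883
G1 X153.2225 Y79.1307 F644
G1 X137.4071 Y94.9461
G1 X115.8028 Y100.7350
G1 X94.1985 Y94.9461
G1 X78.3831 Y79.1307
G1 X72.5942 Y57.5264
G1 X78.3831 Y35.9221
G1 X94.1985 Y20.1067
G1 X115.8028 Y14.3178
G1 X137.4071 Y20.1067
G1 X153.2225 Y35.9221
G1 X159.0114 Y57.5264
M5
G0 X0.0000 Y0.0000

viewBox `0 0 167.6098 236.5306` with mm width/height → 1 unit = 1 mm. Flip: y_m = 236.5306 − y_svg.

**Shape 1** — `<path>` closed polygon, stroke `#ff0000` → cut (S883, F644). Machine vertices: (132.7799,24.8670) → (47.0490,121.4061) → (37.1663,184.7026) → (112.0642,158.3709) → (61.9364,140.8239) → (132.7799,24.8670). Closed: final G1 returns to the first vertex.

**Shape 2** — `<path>` quadratic bezier, stroke `#ff0000` → cut (S883, F644). Control points (SVG): P0=(111.2943,116.4818), P1=(77.4421,163.7880), P2=(27.0928,141.3730); sampled at t=k/6. Machine vertices: (111.2943,120.0488) → (99.5520,106.2168) → (86.8932,96.2581) → (73.3178,90.1729) → (58.8260,87.9611) → (43.4176,89.6226) → (27.0928,95.1576). Open path.

**Shape 3** — `<circle>` circle, stroke `#ff0000` → cut (S883, F644). Machine vertices: (159.0114,57.5264) → (153.2225,79.1307) → (137.4071,94.9461) → (115.8028,100.7350) → (94.1985,94.9461) → (78.3831,79.1307) → (72.5942,57.5264) → (78.3831,35.9221) → (94.1985,20.1067) → (115.8028,14.3178) → (137.4071,20.1067) → (153.2225,35.9221) → (159.0114,57.5264). Closed: final G1 returns to the first vertex.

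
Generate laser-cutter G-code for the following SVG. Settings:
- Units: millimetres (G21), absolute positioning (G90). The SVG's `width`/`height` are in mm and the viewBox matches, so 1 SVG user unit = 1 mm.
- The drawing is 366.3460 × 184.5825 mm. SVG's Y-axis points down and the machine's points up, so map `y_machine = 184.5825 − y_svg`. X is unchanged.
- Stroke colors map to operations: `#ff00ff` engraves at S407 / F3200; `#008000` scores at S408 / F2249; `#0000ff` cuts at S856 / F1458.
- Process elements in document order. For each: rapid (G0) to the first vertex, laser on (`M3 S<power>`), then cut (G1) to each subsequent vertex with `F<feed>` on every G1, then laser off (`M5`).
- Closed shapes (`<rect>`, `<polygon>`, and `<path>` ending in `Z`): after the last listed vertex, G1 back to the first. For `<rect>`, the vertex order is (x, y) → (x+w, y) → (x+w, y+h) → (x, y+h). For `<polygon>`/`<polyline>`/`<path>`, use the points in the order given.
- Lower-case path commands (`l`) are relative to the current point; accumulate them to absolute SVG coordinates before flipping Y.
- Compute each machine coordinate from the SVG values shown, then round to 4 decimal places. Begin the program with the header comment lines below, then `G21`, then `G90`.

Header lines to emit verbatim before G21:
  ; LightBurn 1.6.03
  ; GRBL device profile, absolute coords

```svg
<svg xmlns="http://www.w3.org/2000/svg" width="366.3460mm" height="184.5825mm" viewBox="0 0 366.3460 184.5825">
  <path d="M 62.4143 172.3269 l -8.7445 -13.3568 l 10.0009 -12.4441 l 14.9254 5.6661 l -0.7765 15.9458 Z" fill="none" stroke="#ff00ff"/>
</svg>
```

Since the viewBox matches the mm dimensions, user units are millimetres directly. The only transform is the Y-flip y_m = 184.5825 − y_svg.

Shape 1 is a regular polygon drawn with `<path>`. Its stroke #ff00ff means engrave at S407, F3200. After flipping Y the toolpath is (62.4143,12.2556) → (53.6698,25.6124) → (63.6707,38.0565) → (78.5961,32.3904) → (77.8196,16.4446) → (62.4143,12.2556), returning to the start.

; LightBurn 1.6.03
; GRBL device profile, absolute coords
G21
G90
G0 X62.4143 Y12.2556
M3 S407
G1 X53.6698 Y25.6124 F3200
G1 X63.6707 Y38.0565 F3200
G1 X78.5961 Y32.3904 F3200
G1 X77.8196 Y16.4446 F3200
G1 X62.4143 Y12.2556 F3200
M5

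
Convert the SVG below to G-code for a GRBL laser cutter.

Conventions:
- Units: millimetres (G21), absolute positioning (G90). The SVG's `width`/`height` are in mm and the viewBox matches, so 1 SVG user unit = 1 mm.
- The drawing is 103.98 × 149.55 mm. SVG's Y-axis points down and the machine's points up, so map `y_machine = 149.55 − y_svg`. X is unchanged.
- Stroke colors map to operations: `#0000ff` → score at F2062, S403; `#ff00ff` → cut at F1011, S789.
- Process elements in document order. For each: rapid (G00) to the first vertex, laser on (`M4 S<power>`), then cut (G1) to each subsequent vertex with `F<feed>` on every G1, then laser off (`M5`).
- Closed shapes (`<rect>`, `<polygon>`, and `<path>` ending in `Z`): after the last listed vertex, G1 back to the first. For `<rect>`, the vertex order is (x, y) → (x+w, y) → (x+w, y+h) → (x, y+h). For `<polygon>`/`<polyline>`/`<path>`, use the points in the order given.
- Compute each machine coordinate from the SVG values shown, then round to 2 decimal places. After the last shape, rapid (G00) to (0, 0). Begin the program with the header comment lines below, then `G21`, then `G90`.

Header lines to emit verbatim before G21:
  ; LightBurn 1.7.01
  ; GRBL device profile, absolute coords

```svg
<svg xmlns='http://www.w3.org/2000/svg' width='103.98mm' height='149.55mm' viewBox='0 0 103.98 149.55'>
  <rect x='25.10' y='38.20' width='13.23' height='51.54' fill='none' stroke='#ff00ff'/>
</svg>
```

1 u = 1 mm; y_m = 149.55 − y.

[1] `<rect>` rectangle, #ff00ff→cut S789 F1011: (25.10,111.35) → (38.33,111.35) → (38.33,59.81) → (25.10,59.81) → (25.10,111.35) (closed)

; LightBurn 1.7.01
; GRBL device profile, absolute coords
G21
G90
G00 X25.10 Y111.35
M4 S789
G1 X38.33 Y111.35 F1011
G1 X38.33 Y59.81 F1011
G1 X25.10 Y59.81 F1011
G1 X25.10 Y111.35 F1011
M5
G00 X0.00 Y0.00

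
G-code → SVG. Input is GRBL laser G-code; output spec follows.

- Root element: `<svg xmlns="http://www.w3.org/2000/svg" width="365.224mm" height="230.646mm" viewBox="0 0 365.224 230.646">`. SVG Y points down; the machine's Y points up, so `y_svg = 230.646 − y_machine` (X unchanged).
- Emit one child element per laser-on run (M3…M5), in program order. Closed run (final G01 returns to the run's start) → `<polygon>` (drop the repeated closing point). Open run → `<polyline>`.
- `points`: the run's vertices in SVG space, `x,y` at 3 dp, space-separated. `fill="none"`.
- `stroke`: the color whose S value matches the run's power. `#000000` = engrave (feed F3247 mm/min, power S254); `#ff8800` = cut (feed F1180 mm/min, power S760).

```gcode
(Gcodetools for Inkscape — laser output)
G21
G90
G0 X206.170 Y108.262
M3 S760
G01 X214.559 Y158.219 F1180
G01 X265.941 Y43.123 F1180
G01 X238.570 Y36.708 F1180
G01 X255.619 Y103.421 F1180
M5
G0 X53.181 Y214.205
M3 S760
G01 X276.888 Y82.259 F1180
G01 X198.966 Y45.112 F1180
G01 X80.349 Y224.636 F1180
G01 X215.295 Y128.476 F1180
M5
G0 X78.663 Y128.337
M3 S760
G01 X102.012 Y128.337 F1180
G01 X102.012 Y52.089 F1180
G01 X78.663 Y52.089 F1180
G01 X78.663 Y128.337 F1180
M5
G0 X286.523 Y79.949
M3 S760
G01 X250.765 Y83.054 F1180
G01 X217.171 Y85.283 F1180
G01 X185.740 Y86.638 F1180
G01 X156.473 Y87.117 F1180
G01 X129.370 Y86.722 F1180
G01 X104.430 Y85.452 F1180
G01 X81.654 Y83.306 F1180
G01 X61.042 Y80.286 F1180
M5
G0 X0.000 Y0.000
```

<svg xmlns="http://www.w3.org/2000/svg" width="365.224mm" height="230.646mm" viewBox="0 0 365.224 230.646">
  <polyline points="206.170,122.384 214.559,72.427 265.941,187.523 238.570,193.938 255.619,127.225" fill="none" stroke="#ff8800"/>
  <polyline points="53.181,16.441 276.888,148.387 198.966,185.534 80.349,6.010 215.295,102.170" fill="none" stroke="#ff8800"/>
  <polygon points="78.663,102.309 102.012,102.309 102.012,178.557 78.663,178.557" fill="none" stroke="#ff8800"/>
  <polyline points="286.523,150.697 250.765,147.592 217.171,145.363 185.740,144.008 156.473,143.529 129.370,143.924 104.430,145.194 81.654,147.340 61.042,150.360" fill="none" stroke="#ff8800"/>
</svg>

Each laser-on run becomes one SVG element. Flip Y back into SVG space with y_svg = 230.646 − y_machine. Every run uses S760, so all elements get stroke `#ff8800` (cut).

Run 1: The run is open, so emit a `<polyline>` with points (Y-flipped): 206.170,122.384 214.559,72.427 265.941,187.523 238.570,193.938 255.619,127.225.

Run 2: The run is open, so emit a `<polyline>` with points (Y-flipped): 53.181,16.441 276.888,148.387 198.966,185.534 80.349,6.010 215.295,102.170.

Run 3: The run returns to its start, so emit a `<polygon>` with points (Y-flipped): 78.663,102.309 102.012,102.309 102.012,178.557 78.663,178.557.

Run 4: The run is open, so emit a `<polyline>` with points (Y-flipped): 286.523,150.697 250.765,147.592 217.171,145.363 185.740,144.008 156.473,143.529 129.370,143.924 104.430,145.194 81.654,147.340 61.042,150.360.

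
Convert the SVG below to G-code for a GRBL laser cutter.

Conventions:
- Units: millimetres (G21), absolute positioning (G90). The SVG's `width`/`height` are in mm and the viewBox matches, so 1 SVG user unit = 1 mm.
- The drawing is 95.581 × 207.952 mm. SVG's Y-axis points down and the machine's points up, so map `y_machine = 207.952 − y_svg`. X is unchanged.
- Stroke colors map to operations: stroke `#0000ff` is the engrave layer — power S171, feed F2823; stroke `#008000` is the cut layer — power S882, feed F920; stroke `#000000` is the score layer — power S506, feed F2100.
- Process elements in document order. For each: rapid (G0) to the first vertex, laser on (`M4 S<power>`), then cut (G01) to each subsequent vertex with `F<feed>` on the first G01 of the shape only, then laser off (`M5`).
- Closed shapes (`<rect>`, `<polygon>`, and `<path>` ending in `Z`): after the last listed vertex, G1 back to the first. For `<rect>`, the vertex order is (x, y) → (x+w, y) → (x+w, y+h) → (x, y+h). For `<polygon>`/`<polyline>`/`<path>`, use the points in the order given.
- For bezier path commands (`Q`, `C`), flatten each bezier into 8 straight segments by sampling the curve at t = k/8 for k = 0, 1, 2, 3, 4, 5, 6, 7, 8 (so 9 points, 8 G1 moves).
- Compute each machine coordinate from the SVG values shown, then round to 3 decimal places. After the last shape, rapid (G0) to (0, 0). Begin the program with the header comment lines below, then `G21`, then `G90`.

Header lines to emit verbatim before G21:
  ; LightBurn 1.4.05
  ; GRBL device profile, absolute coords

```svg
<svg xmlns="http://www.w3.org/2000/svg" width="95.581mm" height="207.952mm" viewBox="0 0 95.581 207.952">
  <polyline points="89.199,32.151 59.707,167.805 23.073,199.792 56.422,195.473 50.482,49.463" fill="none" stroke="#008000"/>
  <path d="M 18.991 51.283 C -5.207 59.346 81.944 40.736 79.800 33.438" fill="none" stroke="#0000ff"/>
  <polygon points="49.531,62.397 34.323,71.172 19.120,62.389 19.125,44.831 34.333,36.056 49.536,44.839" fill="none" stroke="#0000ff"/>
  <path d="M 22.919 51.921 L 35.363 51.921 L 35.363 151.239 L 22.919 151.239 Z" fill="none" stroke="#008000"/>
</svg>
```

1 u = 1 mm; y_m = 207.952 − y.

[1] `<polyline>` open polyline, #008000→cut S882 F920: (89.199,175.801) → (59.707,40.147) → (23.073,8.160) → (56.422,12.479) → (50.482,158.489)

[2] `<path>` cubic bezier, #0000ff→engrave S171 F2823: (18.991,156.669) → (14.744,154.821) → (18.585,155.029) → (28.163,156.848) → (41.125,159.831) → (55.122,163.535) → (67.800,167.513) → (76.810,171.321) → (79.800,174.514)

[3] `<polygon>` regular polygon, #0000ff→engrave S171 F2823: (49.531,145.555) → (34.323,136.780) → (19.120,145.563) → (19.125,163.121) → (34.333,171.896) → (49.536,163.113) → (49.531,145.555) (closed)

[4] `<path>` rectangle, #008000→cut S882 F920: (22.919,156.031) → (35.363,156.031) → (35.363,56.713) → (22.919,56.713) → (22.919,156.031) (closed)

; LightBurn 1.4.05
; GRBL device profile, absolute coords
G21
G90
G0 X89.199 Y175.801
M4 S882
G01 X59.707 Y40.147 F920
G01 X23.073 Y8.160
G01 X56.422 Y12.479
G01 X50.482 Y158.489
M5
G0 X18.991 Y156.669
M4 S171
G01 X14.744 Y154.821 F2823
G01 X18.585 Y155.029
G01 X28.163 Y156.848
G01 X41.125 Y159.831
G01 X55.122 Y163.535
G01 X67.800 Y167.513
G01 X76.810 Y171.321
G01 X79.800 Y174.514
M5
G0 X49.531 Y145.555
M4 S171
G01 X34.323 Y136.780 F2823
G01 X19.120 Y145.563
G01 X19.125 Y163.121
G01 X34.333 Y171.896
G01 X49.536 Y163.113
G01 X49.531 Y145.555
M5
G0 X22.919 Y156.031
M4 S882
G01 X35.363 Y156.031 F920
G01 X35.363 Y56.713
G01 X22.919 Y56.713
G01 X22.919 Y156.031
M5
G0 X0.000 Y0.000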